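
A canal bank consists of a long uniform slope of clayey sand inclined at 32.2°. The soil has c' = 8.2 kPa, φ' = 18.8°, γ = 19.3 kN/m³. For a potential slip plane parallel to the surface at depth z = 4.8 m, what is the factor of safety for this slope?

For an infinite slope with a slip plane parallel to the surface (no pore pressure): FS = [c' + γz cos²β tanφ'] / [γz sinβ cosβ].
γz = 19.3·4.8 = 92.64 kN/m²
Numerator = 8.2 + 92.64·cos²32.2°·tan18.8° = 8.2 + 92.64·0.7160·0.3404 = 30.782 kPa
Denominator = 92.64·sin32.2°·cos32.2° = 92.64·0.5329·0.8462 = 41.773 kPa
FS = 30.782 / 41.773 = 0.737

FS = 0.74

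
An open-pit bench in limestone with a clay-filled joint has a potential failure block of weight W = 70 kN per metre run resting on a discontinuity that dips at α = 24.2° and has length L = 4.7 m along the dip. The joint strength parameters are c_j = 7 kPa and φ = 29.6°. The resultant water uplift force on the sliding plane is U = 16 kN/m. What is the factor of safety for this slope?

FS = 2.09

Resolving the block weight along and normal to the plane and applying the Mohr–Coulomb strength on the joint:
N' = W cosα − U = 70·cos24.2° − 16 = 47.8 kN/m
Driving force T = W sinα = 70·sin24.2° = 28.7 kN/m
Resisting force R = c_j·L + N'·tanφ = 7·4.7 + 47.8·tan29.6° = 32.9 + 27.2 = 60.1 kN/m
FS = R / T = 60.1 / 28.7 = 2.094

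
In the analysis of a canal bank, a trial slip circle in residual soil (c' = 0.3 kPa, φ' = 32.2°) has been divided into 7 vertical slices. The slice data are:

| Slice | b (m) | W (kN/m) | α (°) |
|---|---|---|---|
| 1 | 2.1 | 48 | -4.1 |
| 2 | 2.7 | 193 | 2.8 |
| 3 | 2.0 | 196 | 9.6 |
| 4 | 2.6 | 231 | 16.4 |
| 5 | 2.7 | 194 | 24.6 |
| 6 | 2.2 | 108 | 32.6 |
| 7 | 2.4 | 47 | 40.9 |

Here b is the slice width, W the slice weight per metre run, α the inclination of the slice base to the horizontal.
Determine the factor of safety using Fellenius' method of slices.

Ordinary method of slices: FS = Σ[c'·Δl_i + (W_i cosα_i)·tanφ'] / Σ W_i sinα_i, with Δl_i = b_i / cosα_i.
Slice 1: Δl = 2.1/cos(-4.1°) = 2.105 m; N'_1 = 48·cos(-4.1°) = 47.9; c'Δl = 0.63; W sinα = -3.4
Slice 2: Δl = 2.7/cos2.8° = 2.703 m; N'_2 = 193·cos2.8° = 192.8; c'Δl = 0.81; W sinα = 9.4
Slice 3: Δl = 2.0/cos9.6° = 2.028 m; N'_3 = 196·cos9.6° = 193.3; c'Δl = 0.61; W sinα = 32.7
Slice 4: Δl = 2.6/cos16.4° = 2.710 m; N'_4 = 231·cos16.4° = 221.6; c'Δl = 0.81; W sinα = 65.2
Slice 5: Δl = 2.7/cos24.6° = 2.970 m; N'_5 = 194·cos24.6° = 176.4; c'Δl = 0.89; W sinα = 80.8
Slice 6: Δl = 2.2/cos32.6° = 2.611 m; N'_6 = 108·cos32.6° = 91.0; c'Δl = 0.78; W sinα = 58.2
Slice 7: Δl = 2.4/cos40.9° = 3.175 m; N'_7 = 47·cos40.9° = 35.5; c'Δl = 0.95; W sinα = 30.8
Σc'Δl = 5.5 kN/m; ΣN' = 958.4 kN/m; ΣW sinα = 273.6 kN/m
Resisting = 5.5 + 958.4·tan32.2° = 5.5 + 603.5 = 609.0 kN/m
FS = 609.0 / 273.6 = 2.226

FS = 2.23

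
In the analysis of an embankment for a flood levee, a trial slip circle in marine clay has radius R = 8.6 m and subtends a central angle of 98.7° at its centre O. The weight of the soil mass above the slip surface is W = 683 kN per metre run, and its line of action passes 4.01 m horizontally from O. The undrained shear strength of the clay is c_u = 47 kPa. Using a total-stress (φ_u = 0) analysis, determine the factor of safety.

FS = 2.19

Taking moments about the centre O, the resisting moment is provided by the undrained shear strength acting along the arc:
Arc length L_a = R·θ = 8.6·(98.7°·π/180) = 8.6·1.7226 = 14.81 m
M_R = c_u·L_a·R = 47·14.81·8.6 = 5988.1 kN·m/m
M_D = W·d = 683·4.01 = 2738.8 kN·m/m
FS = M_R / M_D = 5988.1 / 2738.8 = 2.186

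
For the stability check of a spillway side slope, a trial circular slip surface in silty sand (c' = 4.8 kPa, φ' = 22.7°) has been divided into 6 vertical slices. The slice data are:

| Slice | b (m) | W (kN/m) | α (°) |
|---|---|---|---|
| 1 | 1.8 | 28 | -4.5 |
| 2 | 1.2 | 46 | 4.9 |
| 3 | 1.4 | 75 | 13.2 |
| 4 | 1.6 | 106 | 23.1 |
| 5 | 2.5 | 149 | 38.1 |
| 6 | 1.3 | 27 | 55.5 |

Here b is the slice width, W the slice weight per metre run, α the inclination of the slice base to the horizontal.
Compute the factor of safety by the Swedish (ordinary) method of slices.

Ordinary method of slices: FS = Σ[c'·Δl_i + (W_i cosα_i)·tanφ'] / Σ W_i sinα_i, with Δl_i = b_i / cosα_i.
Slice 1: Δl = 1.8/cos(-4.5°) = 1.806 m; N'_1 = 28·cos(-4.5°) = 27.9; c'Δl = 8.67; W sinα = -2.2
Slice 2: Δl = 1.2/cos4.9° = 1.204 m; N'_2 = 46·cos4.9° = 45.8; c'Δl = 5.78; W sinα = 3.9
Slice 3: Δl = 1.4/cos13.2° = 1.438 m; N'_3 = 75·cos13.2° = 73.0; c'Δl = 6.90; W sinα = 17.1
Slice 4: Δl = 1.6/cos23.1° = 1.739 m; N'_4 = 106·cos23.1° = 97.5; c'Δl = 8.35; W sinα = 41.6
Slice 5: Δl = 2.5/cos38.1° = 3.177 m; N'_5 = 149·cos38.1° = 117.3; c'Δl = 15.25; W sinα = 91.9
Slice 6: Δl = 1.3/cos55.5° = 2.295 m; N'_6 = 27·cos55.5° = 15.3; c'Δl = 11.02; W sinα = 22.3
Σc'Δl = 56.0 kN/m; ΣN' = 376.8 kN/m; ΣW sinα = 174.6 kN/m
Resisting = 56.0 + 376.8·tan22.7° = 56.0 + 157.6 = 213.6 kN/m
FS = 213.6 / 174.6 = 1.223

FS = 1.22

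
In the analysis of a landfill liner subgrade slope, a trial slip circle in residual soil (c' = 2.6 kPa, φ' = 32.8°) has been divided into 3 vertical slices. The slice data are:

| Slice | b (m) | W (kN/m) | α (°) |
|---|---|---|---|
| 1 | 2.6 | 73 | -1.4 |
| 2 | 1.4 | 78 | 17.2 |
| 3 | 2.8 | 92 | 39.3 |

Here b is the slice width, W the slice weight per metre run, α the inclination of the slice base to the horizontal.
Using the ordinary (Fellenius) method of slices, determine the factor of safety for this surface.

Ordinary method of slices: FS = Σ[c'·Δl_i + (W_i cosα_i)·tanφ'] / Σ W_i sinα_i, with Δl_i = b_i / cosα_i.
Slice 1: Δl = 2.6/cos(-1.4°) = 2.601 m; N'_1 = 73·cos(-1.4°) = 73.0; c'Δl = 6.76; W sinα = -1.8
Slice 2: Δl = 1.4/cos17.2° = 1.466 m; N'_2 = 78·cos17.2° = 74.5; c'Δl = 3.81; W sinα = 23.1
Slice 3: Δl = 2.8/cos39.3° = 3.618 m; N'_3 = 92·cos39.3° = 71.2; c'Δl = 9.41; W sinα = 58.3
Σc'Δl = 20.0 kN/m; ΣN' = 218.7 kN/m; ΣW sinα = 79.6 kN/m
Resisting = 20.0 + 218.7·tan32.8° = 20.0 + 140.9 = 160.9 kN/m
FS = 160.9 / 79.6 = 2.023

FS = 2.02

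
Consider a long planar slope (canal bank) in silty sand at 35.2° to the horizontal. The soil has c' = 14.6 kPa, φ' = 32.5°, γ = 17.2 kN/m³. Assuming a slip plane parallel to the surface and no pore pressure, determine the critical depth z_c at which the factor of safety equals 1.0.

z_c = 18.60 m

Setting FS = 1.00 in FS = [c' + γz cos²β tanφ'] / [γz sinβ cosβ] and solving for z:
z = c' / [γ cosβ (FS·sinβ − cosβ·tanφ')]
  = 14.6 / [17.2·cos35.2°·(1.00·sin35.2° − cos35.2°·tan32.5°)]
  = 14.6 / [17.2·0.8171·(1.00·0.5764 − 0.8171·0.6371)]
  = 14.6 / 0.7850 = 18.598 m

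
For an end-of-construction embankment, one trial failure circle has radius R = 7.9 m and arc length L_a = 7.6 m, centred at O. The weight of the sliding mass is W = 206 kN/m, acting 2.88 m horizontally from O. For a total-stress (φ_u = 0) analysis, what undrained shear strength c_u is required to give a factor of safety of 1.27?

FS = c_u·L_a·R / (W·d), so c_u = FS·W·d / (L_a·R).
c_u = 1.27·206·2.88 / (7.60·7.9) = 753.5 / 60.04 = 12.55 kPa

c_u = 12.5 kPa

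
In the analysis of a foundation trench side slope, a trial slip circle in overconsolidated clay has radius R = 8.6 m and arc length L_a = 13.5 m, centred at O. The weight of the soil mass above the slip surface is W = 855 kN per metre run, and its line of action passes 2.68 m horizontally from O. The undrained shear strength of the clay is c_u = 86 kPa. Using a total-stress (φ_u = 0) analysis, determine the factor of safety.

Taking moments about the centre O, the resisting moment is provided by the undrained shear strength acting along the arc:
M_R = c_u·L_a·R = 86·13.50·8.6 = 9984.6 kN·m/m
M_D = W·d = 855·2.68 = 2291.4 kN·m/m
FS = M_R / M_D = 9984.6 / 2291.4 = 4.357

FS = 4.36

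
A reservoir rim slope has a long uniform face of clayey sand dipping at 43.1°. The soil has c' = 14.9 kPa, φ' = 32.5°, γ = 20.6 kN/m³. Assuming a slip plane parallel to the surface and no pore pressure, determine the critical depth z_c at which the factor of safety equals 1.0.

Setting FS = 1.00 in FS = [c' + γz cos²β tanφ'] / [γz sinβ cosβ] and solving for z:
z = c' / [γ cosβ (FS·sinβ − cosβ·tanφ')]
  = 14.9 / [20.6·cos43.1°·(1.00·sin43.1° − cos43.1°·tan32.5°)]
  = 14.9 / [20.6·0.7302·(1.00·0.6833 − 0.7302·0.6371)]
  = 14.9 / 3.2807 = 4.542 m

z_c = 4.54 m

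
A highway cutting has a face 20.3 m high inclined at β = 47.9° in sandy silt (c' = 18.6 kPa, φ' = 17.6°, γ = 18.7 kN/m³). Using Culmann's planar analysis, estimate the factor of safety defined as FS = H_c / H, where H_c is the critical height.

H_c = (4c'/γ) · sinβ cosφ' / [1 − cos(β − φ')]
    = (4·18.6/18.7) · sin47.9°·cos17.6° / [1 − cos30.3°]
    = 3.979 · 0.7072 / 0.1366 = 20.60 m
FS = H_c / H = 20.60 / 20.3 = 1.015

FS = 1.01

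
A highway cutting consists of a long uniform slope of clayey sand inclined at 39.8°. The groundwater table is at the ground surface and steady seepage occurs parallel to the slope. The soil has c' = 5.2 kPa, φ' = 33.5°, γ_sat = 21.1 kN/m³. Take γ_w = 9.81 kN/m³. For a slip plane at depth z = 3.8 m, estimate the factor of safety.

FS = 0.56

With seepage parallel to the slope and the water table at the surface, the effective normal stress on the slip plane uses the buoyant unit weight γ' = γ_sat − γ_w while the driving shear stress uses γ_sat:
FS = [c' + γ' z cos²β tanφ'] / [γ_sat z sinβ cosβ]
γ' = 21.1 − 9.81 = 11.29 kN/m³
Numerator = 5.2 + 11.29·3.8·cos²39.8°·tan33.5° = 5.2 + 11.29·3.8·0.5903·0.6619 = 21.961 kPa
Denominator = 21.1·3.8·sin39.8°·cos39.8° = 21.1·3.8·0.6401·0.7683 = 39.431 kPa
FS = 21.961 / 39.431 = 0.557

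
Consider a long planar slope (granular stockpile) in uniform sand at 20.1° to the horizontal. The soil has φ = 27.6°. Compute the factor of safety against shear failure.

FS = 1.43

For a dry cohesionless infinite slope the factor of safety is FS = tanφ / tanβ.
FS = tan27.6° / tan20.1° = 0.5228 / 0.3659 = 1.429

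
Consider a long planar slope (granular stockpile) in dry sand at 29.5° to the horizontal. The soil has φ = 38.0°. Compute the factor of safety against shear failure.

FS = 1.38

For a dry cohesionless infinite slope the factor of safety is FS = tanφ / tanβ.
FS = tan38.0° / tan29.5° = 0.7813 / 0.5658 = 1.381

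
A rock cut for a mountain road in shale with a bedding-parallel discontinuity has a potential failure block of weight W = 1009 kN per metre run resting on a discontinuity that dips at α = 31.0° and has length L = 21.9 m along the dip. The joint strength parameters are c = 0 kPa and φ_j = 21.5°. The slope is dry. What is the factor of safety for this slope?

FS = 0.66

Resolving the block weight along and normal to the plane and applying the Mohr–Coulomb strength on the joint:
N' = W cosα = 1009·cos31.0° = 864.9 kN/m
Driving force T = W sinα = 1009·sin31.0° = 519.7 kN/m
Resisting force R = c·L + N'·tanφ_j = 0·21.9 + 864.9·tan21.5° = 0.0 + 340.7 = 340.7 kN/m
FS = R / T = 340.7 / 519.7 = 0.656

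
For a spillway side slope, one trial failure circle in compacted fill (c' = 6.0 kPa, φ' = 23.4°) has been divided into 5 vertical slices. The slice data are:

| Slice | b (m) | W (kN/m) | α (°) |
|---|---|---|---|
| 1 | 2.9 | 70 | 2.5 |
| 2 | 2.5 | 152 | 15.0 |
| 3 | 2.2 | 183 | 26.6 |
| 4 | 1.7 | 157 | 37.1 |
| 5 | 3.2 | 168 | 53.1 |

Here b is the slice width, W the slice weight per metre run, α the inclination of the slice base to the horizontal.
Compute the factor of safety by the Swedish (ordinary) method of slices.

Ordinary method of slices: FS = Σ[c'·Δl_i + (W_i cosα_i)·tanφ'] / Σ W_i sinα_i, with Δl_i = b_i / cosα_i.
Slice 1: Δl = 2.9/cos2.5° = 2.903 m; N'_1 = 70·cos2.5° = 69.9; c'Δl = 17.42; W sinα = 3.1
Slice 2: Δl = 2.5/cos15.0° = 2.588 m; N'_2 = 152·cos15.0° = 146.8; c'Δl = 15.53; W sinα = 39.3
Slice 3: Δl = 2.2/cos26.6° = 2.460 m; N'_3 = 183·cos26.6° = 163.6; c'Δl = 14.76; W sinα = 81.9
Slice 4: Δl = 1.7/cos37.1° = 2.131 m; N'_4 = 157·cos37.1° = 125.2; c'Δl = 12.79; W sinα = 94.7
Slice 5: Δl = 3.2/cos53.1° = 5.330 m; N'_5 = 168·cos53.1° = 100.9; c'Δl = 31.98; W sinα = 134.3
Σc'Δl = 92.5 kN/m; ΣN' = 606.5 kN/m; ΣW sinα = 353.4 kN/m
Resisting = 92.5 + 606.5·tan23.4° = 92.5 + 262.4 = 354.9 kN/m
FS = 354.9 / 353.4 = 1.004

FS = 1.00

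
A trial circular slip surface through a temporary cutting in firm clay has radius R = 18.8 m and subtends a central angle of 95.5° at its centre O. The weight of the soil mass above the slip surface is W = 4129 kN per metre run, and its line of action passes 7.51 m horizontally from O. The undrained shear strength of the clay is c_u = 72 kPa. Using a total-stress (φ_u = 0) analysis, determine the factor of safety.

FS = 1.37

Taking moments about the centre O, the resisting moment is provided by the undrained shear strength acting along the arc:
Arc length L_a = R·θ = 18.8·(95.5°·π/180) = 18.8·1.6668 = 31.34 m
M_R = c_u·L_a·R = 72·31.34·18.8 = 42415.9 kN·m/m
M_D = W·d = 4129·7.51 = 31008.8 kN·m/m
FS = M_R / M_D = 42415.9 / 31008.8 = 1.368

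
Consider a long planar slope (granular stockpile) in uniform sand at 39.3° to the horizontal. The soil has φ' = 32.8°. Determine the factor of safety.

For a dry cohesionless infinite slope the factor of safety is FS = tanφ' / tanβ.
FS = tan32.8° / tan39.3° = 0.6445 / 0.8185 = 0.787

FS = 0.79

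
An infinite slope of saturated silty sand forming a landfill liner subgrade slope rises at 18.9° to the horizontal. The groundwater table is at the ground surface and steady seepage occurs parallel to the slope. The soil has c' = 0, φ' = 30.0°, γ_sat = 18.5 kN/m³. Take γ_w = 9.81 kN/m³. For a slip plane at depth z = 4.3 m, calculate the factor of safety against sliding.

FS = 0.79

With seepage parallel to the slope and the water table at the surface, the effective normal stress on the slip plane uses the buoyant unit weight γ' = γ_sat − γ_w while the driving shear stress uses γ_sat:
FS = [c' + γ' z cos²β tanφ'] / [γ_sat z sinβ cosβ]
(For c' = 0 this reduces to FS = (γ'/γ_sat)·tanφ'/tanβ.)
γ' = 18.5 − 9.81 = 8.69 kN/m³
Numerator = 0.0 + 8.69·4.3·cos²18.9°·tan30.0° = 0.0 + 8.69·4.3·0.8951·0.5774 = 19.310 kPa
Denominator = 18.5·4.3·sin18.9°·cos18.9° = 18.5·4.3·0.3239·0.9461 = 24.378 kPa
FS = 19.310 / 24.378 = 0.792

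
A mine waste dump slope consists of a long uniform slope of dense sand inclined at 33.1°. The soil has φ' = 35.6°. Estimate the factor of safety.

FS = 1.10

For a dry cohesionless infinite slope the factor of safety is FS = tanφ' / tanβ.
FS = tan35.6° / tan33.1° = 0.7159 / 0.6519 = 1.098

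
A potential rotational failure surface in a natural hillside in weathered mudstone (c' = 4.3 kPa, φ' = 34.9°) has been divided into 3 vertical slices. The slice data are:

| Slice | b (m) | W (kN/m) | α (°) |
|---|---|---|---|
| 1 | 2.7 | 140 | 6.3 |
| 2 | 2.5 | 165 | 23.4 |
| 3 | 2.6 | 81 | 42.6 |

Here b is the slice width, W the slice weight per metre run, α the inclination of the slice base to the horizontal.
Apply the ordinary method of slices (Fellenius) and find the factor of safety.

FS = 2.08

Ordinary method of slices: FS = Σ[c'·Δl_i + (W_i cosα_i)·tanφ'] / Σ W_i sinα_i, with Δl_i = b_i / cosα_i.
Slice 1: Δl = 2.7/cos6.3° = 2.716 m; N'_1 = 140·cos6.3° = 139.2; c'Δl = 11.68; W sinα = 15.4
Slice 2: Δl = 2.5/cos23.4° = 2.724 m; N'_2 = 165·cos23.4° = 151.4; c'Δl = 11.71; W sinα = 65.5
Slice 3: Δl = 2.6/cos42.6° = 3.532 m; N'_3 = 81·cos42.6° = 59.6; c'Δl = 15.19; W sinα = 54.8
Σc'Δl = 38.6 kN/m; ΣN' = 350.2 kN/m; ΣW sinα = 135.7 kN/m
Resisting = 38.6 + 350.2·tan34.9° = 38.6 + 244.3 = 282.9 kN/m
FS = 282.9 / 135.7 = 2.084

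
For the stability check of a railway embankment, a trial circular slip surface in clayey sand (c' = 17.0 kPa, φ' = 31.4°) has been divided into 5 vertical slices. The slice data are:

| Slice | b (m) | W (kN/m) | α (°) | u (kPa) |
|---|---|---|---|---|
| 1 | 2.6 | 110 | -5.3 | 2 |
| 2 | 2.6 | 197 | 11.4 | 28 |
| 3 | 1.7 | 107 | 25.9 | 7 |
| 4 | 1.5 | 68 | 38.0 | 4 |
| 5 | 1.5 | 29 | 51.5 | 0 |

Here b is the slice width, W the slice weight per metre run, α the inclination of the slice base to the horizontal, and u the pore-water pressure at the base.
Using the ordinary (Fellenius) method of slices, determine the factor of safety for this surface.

Ordinary method of slices: FS = Σ[c'·Δl_i + (W_i cosα_i − u_i·Δl_i)·tanφ'] / Σ W_i sinα_i, with Δl_i = b_i / cosα_i.
Slice 1: Δl = 2.6/cos(-5.3°) = 2.611 m; N'_1 = 110·cos(-5.3°) − 2·2.611 = 104.3; c'Δl = 44.39; W sinα = -10.2
Slice 2: Δl = 2.6/cos11.4° = 2.652 m; N'_2 = 197·cos11.4° − 28·2.652 = 118.8; c'Δl = 45.09; W sinα = 38.9
Slice 3: Δl = 1.7/cos25.9° = 1.890 m; N'_3 = 107·cos25.9° − 7·1.890 = 83.0; c'Δl = 32.13; W sinα = 46.7
Slice 4: Δl = 1.5/cos38.0° = 1.904 m; N'_4 = 68·cos38.0° − 4·1.904 = 46.0; c'Δl = 32.36; W sinα = 41.9
Slice 5: Δl = 1.5/cos51.5° = 2.410 m; N'_5 = 29·cos51.5° − 0·2.410 = 18.1; c'Δl = 40.96; W sinα = 22.7
Σc'Δl = 194.9 kN/m; ΣN' = 370.2 kN/m; ΣW sinα = 140.1 kN/m
Resisting = 194.9 + 370.2·tan31.4° = 194.9 + 226.0 = 420.9 kN/m
FS = 420.9 / 140.1 = 3.005

FS = 3.00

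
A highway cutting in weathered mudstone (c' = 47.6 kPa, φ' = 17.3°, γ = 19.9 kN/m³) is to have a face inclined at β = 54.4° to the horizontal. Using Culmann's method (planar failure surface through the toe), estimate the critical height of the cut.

Culmann's analysis gives the critical failure plane at α_cr = (β + φ')/2 = (54.4 + 17.3)/2 = 35.9°, and the critical height
H_c = (4c'/γ) · sinβ cosφ' / [1 − cos(β − φ')]
    = (4·47.6/19.9) · sin54.4°·cos17.3° / [1 − cos(37.1°)]
    = 9.568 · 0.8131·0.9548 / [1 − 0.7976]
    = 9.568 · 0.7763 / 0.2024
    = 36.70 m

H_c = 36.70 m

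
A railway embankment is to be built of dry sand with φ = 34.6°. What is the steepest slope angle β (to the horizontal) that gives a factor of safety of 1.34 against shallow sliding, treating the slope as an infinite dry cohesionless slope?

β = 27.2°

For an infinite dry cohesionless slope FS = tanφ/tanβ, so tanβ = tanφ / FS.
tanβ = tan34.6° / 1.34 = 0.6899 / 1.34 = 0.5148
β = arctan(0.5148) = 27.24°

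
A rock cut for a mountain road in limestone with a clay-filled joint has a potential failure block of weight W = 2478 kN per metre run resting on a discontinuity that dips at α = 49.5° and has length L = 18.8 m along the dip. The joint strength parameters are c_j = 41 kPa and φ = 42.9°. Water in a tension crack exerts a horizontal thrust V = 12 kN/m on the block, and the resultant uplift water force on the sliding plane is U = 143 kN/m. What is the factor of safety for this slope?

Resolving the block weight along and normal to the plane and applying the Mohr–Coulomb strength on the joint:
N' = W cosα − U − V sinα = 2478·cos49.5° − 143 − 12·sin49.5° = 1457.2 kN/m
Driving force T = W sinα + V cosα = 2478·sin49.5° + 12·cos49.5° = 1892.1 kN/m
Resisting force R = c_j·L + N'·tanφ = 41·18.8 + 1457.2·tan42.9° = 770.8 + 1354.1 = 2124.9 kN/m
FS = R / T = 2124.9 / 1892.1 = 1.123

FS = 1.12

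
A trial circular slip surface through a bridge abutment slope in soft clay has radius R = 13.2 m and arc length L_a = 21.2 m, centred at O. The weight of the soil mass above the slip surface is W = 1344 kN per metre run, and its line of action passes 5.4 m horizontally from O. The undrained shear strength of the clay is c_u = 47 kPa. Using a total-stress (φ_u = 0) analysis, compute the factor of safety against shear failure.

FS = 1.81

Taking moments about the centre O, the resisting moment is provided by the undrained shear strength acting along the arc:
M_R = c_u·L_a·R = 47·21.20·13.2 = 13152.5 kN·m/m
M_D = W·d = 1344·5.4 = 7257.6 kN·m/m
FS = M_R / M_D = 13152.5 / 7257.6 = 1.812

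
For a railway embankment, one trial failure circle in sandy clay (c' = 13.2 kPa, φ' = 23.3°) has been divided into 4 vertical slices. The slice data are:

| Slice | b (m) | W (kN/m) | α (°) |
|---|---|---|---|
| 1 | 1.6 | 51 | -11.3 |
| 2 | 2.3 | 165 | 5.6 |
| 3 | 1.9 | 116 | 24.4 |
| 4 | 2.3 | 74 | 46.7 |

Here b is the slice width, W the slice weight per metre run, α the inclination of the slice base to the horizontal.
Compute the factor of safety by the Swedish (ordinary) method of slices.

FS = 2.63

Ordinary method of slices: FS = Σ[c'·Δl_i + (W_i cosα_i)·tanφ'] / Σ W_i sinα_i, with Δl_i = b_i / cosα_i.
Slice 1: Δl = 1.6/cos(-11.3°) = 1.632 m; N'_1 = 51·cos(-11.3°) = 50.0; c'Δl = 21.54; W sinα = -10.0
Slice 2: Δl = 2.3/cos5.6° = 2.311 m; N'_2 = 165·cos5.6° = 164.2; c'Δl = 30.51; W sinα = 16.1
Slice 3: Δl = 1.9/cos24.4° = 2.086 m; N'_3 = 116·cos24.4° = 105.6; c'Δl = 27.54; W sinα = 47.9
Slice 4: Δl = 2.3/cos46.7° = 3.354 m; N'_4 = 74·cos46.7° = 50.8; c'Δl = 44.27; W sinα = 53.9
Σc'Δl = 123.9 kN/m; ΣN' = 370.6 kN/m; ΣW sinα = 107.9 kN/m
Resisting = 123.9 + 370.6·tan23.3° = 123.9 + 159.6 = 283.5 kN/m
FS = 283.5 / 107.9 = 2.627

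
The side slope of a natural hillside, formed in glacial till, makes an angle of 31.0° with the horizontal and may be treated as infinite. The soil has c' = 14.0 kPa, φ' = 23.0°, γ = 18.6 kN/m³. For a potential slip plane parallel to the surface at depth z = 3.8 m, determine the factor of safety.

FS = 1.16

For an infinite slope with a slip plane parallel to the surface (no pore pressure): FS = [c' + γz cos²β tanφ'] / [γz sinβ cosβ].
γz = 18.6·3.8 = 70.68 kN/m²
Numerator = 14.0 + 70.68·cos²31.0°·tan23.0° = 14.0 + 70.68·0.7347·0.4245 = 36.043 kPa
Denominator = 70.68·sin31.0°·cos31.0° = 70.68·0.5150·0.8572 = 31.203 kPa
FS = 36.043 / 31.203 = 1.155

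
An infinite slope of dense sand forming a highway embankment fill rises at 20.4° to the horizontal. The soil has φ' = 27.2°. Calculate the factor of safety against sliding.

For a dry cohesionless infinite slope the factor of safety is FS = tanφ' / tanβ.
FS = tan27.2° / tan20.4° = 0.5139 / 0.3719 = 1.382

FS = 1.38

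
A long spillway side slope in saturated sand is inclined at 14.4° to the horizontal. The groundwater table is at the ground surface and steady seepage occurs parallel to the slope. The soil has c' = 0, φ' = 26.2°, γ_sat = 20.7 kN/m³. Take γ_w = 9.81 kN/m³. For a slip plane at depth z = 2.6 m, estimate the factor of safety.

FS = 1.01

With seepage parallel to the slope and the water table at the surface, the effective normal stress on the slip plane uses the buoyant unit weight γ' = γ_sat − γ_w while the driving shear stress uses γ_sat:
FS = [c' + γ' z cos²β tanφ'] / [γ_sat z sinβ cosβ]
(For c' = 0 this reduces to FS = (γ'/γ_sat)·tanφ'/tanβ.)
γ' = 20.7 − 9.81 = 10.89 kN/m³
Numerator = 0.0 + 10.89·2.6·cos²14.4°·tan26.2° = 0.0 + 10.89·2.6·0.9382·0.4921 = 13.071 kPa
Denominator = 20.7·2.6·sin14.4°·cos14.4° = 20.7·2.6·0.2487·0.9686 = 12.964 kPa
FS = 13.071 / 12.964 = 1.008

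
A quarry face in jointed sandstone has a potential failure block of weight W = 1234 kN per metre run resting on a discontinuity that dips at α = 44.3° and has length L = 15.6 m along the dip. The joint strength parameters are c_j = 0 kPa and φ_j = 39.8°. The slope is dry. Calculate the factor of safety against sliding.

FS = 0.85

Resolving the block weight along and normal to the plane and applying the Mohr–Coulomb strength on the joint:
N' = W cosα = 1234·cos44.3° = 883.2 kN/m
Driving force T = W sinα = 1234·sin44.3° = 861.8 kN/m
Resisting force R = c_j·L + N'·tanφ_j = 0·15.6 + 883.2·tan39.8° = 0.0 + 735.8 = 735.8 kN/m
FS = R / T = 735.8 / 861.8 = 0.854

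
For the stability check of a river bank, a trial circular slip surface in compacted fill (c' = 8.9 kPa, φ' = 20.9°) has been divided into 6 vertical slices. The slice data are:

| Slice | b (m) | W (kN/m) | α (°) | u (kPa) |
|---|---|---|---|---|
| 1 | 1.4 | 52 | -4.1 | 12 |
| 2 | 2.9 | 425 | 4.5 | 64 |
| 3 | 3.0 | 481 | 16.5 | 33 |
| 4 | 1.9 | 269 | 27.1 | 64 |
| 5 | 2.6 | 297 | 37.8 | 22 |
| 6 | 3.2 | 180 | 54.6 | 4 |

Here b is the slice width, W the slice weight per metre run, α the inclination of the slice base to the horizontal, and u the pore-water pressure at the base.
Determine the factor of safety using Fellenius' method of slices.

Ordinary method of slices: FS = Σ[c'·Δl_i + (W_i cosα_i − u_i·Δl_i)·tanφ'] / Σ W_i sinα_i, with Δl_i = b_i / cosα_i.
Slice 1: Δl = 1.4/cos(-4.1°) = 1.404 m; N'_1 = 52·cos(-4.1°) − 12·1.404 = 35.0; c'Δl = 12.49; W sinα = -3.7
Slice 2: Δl = 2.9/cos4.5° = 2.909 m; N'_2 = 425·cos4.5° − 64·2.909 = 237.5; c'Δl = 25.89; W sinα = 33.3
Slice 3: Δl = 3.0/cos16.5° = 3.129 m; N'_3 = 481·cos16.5° − 33·3.129 = 357.9; c'Δl = 27.85; W sinα = 136.6
Slice 4: Δl = 1.9/cos27.1° = 2.134 m; N'_4 = 269·cos27.1° − 64·2.134 = 102.9; c'Δl = 19.00; W sinα = 122.5
Slice 5: Δl = 2.6/cos37.8° = 3.290 m; N'_5 = 297·cos37.8° − 22·3.290 = 162.3; c'Δl = 29.29; W sinα = 182.0
Slice 6: Δl = 3.2/cos54.6° = 5.524 m; N'_6 = 180·cos54.6° − 4·5.524 = 82.2; c'Δl = 49.16; W sinα = 146.7
Σc'Δl = 163.7 kN/m; ΣN' = 977.8 kN/m; ΣW sinα = 617.5 kN/m
Resisting = 163.7 + 977.8·tan20.9° = 163.7 + 373.4 = 537.1 kN/m
FS = 537.1 / 617.5 = 0.870

FS = 0.87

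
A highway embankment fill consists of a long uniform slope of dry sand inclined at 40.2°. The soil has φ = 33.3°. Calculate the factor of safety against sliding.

FS = 0.78

For a dry cohesionless infinite slope the factor of safety is FS = tanφ / tanβ.
FS = tan33.3° / tan40.2° = 0.6569 / 0.8451 = 0.777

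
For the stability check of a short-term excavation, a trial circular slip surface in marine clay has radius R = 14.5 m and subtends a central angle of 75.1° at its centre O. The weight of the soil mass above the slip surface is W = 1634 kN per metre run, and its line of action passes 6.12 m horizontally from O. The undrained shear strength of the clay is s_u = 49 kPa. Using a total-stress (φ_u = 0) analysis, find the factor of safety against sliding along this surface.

Taking moments about the centre O, the resisting moment is provided by the undrained shear strength acting along the arc:
Arc length L_a = R·θ = 14.5·(75.1°·π/180) = 14.5·1.3107 = 19.01 m
M_R = s_u·L_a·R = 49·19.01·14.5 = 13503.6 kN·m/m
M_D = W·d = 1634·6.12 = 10000.1 kN·m/m
FS = M_R / M_D = 13503.6 / 10000.1 = 1.350

FS = 1.35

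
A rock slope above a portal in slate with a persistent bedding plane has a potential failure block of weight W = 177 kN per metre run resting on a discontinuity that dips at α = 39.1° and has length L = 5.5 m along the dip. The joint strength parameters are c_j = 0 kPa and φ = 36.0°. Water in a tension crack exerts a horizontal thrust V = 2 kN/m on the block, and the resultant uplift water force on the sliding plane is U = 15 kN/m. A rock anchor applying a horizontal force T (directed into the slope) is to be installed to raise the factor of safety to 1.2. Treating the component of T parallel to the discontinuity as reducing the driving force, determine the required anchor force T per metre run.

Resolving forces along and normal to the sliding plane, with the horizontal anchor force T adding T·sinα to the effective normal force and T·cosα acting up the plane against the driving force:
FS = [c_jL + (W cosα − U − V sinα + T sinα) tanφ] / [W sinα + V cosα − T cosα]
Without the anchor: N' = 121.1 kN/m, driving T_d = 113.2 kN/m, resisting R = 0·5.5 + 121.1·tan36.0° = 88.0 kN/m, FS = 0.78.
Setting FS = 1.2 and solving for T:
1.2·(113.2 − T cos39.1°) = 88.0 + T sin39.1°·tan36.0°
T·(sin39.1°·tan36.0° + 1.2·cos39.1°) = 1.2·113.2 − 88.0
T·(0.6307·0.7265 + 1.2·0.7760) = 135.8 − 88.0 = 47.8
T·1.3895 = 47.8
T = 34.4 kN/m

T = 34 kN/m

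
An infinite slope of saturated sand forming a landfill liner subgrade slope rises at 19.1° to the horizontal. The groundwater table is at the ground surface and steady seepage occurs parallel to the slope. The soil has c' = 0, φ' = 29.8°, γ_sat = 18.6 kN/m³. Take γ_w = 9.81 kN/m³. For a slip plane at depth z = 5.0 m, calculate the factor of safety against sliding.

FS = 0.78

With seepage parallel to the slope and the water table at the surface, the effective normal stress on the slip plane uses the buoyant unit weight γ' = γ_sat − γ_w while the driving shear stress uses γ_sat:
FS = [c' + γ' z cos²β tanφ'] / [γ_sat z sinβ cosβ]
(For c' = 0 this reduces to FS = (γ'/γ_sat)·tanφ'/tanβ.)
γ' = 18.6 − 9.81 = 8.79 kN/m³
Numerator = 0.0 + 8.79·5.0·cos²19.1°·tan29.8° = 0.0 + 8.79·5.0·0.8929·0.5727 = 22.475 kPa
Denominator = 18.6·5.0·sin19.1°·cos19.1° = 18.6·5.0·0.3272·0.9449 = 28.756 kPa
FS = 22.475 / 28.756 = 0.782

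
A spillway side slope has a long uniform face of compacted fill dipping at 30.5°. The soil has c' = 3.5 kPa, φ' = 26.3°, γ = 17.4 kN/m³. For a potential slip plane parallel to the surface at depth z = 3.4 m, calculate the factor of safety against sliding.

For an infinite slope with a slip plane parallel to the surface (no pore pressure): FS = [c' + γz cos²β tanφ'] / [γz sinβ cosβ].
γz = 17.4·3.4 = 59.16 kN/m²
Numerator = 3.5 + 59.16·cos²30.5°·tan26.3° = 3.5 + 59.16·0.7424·0.4942 = 25.207 kPa
Denominator = 59.16·sin30.5°·cos30.5° = 59.16·0.5075·0.8616 = 25.871 kPa
FS = 25.207 / 25.871 = 0.974

FS = 0.97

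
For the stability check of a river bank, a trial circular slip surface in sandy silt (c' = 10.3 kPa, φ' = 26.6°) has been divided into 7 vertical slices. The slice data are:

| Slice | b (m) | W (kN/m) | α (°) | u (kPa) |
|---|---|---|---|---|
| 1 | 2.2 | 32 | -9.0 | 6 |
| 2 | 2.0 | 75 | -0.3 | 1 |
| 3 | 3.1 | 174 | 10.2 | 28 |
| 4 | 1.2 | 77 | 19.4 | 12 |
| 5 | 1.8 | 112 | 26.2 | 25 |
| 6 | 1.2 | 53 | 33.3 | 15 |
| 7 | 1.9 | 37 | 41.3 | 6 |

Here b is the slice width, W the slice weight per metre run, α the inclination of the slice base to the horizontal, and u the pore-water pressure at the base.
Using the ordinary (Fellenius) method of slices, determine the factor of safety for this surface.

FS = 2.01

Ordinary method of slices: FS = Σ[c'·Δl_i + (W_i cosα_i − u_i·Δl_i)·tanφ'] / Σ W_i sinα_i, with Δl_i = b_i / cosα_i.
Slice 1: Δl = 2.2/cos(-9.0°) = 2.227 m; N'_1 = 32·cos(-9.0°) − 6·2.227 = 18.2; c'Δl = 22.94; W sinα = -5.0
Slice 2: Δl = 2.0/cos(-0.3°) = 2.000 m; N'_2 = 75·cos(-0.3°) − 1·2.000 = 73.0; c'Δl = 20.60; W sinα = -0.4
Slice 3: Δl = 3.1/cos10.2° = 3.150 m; N'_3 = 174·cos10.2° − 28·3.150 = 83.1; c'Δl = 32.44; W sinα = 30.8
Slice 4: Δl = 1.2/cos19.4° = 1.272 m; N'_4 = 77·cos19.4° − 12·1.272 = 57.4; c'Δl = 13.10; W sinα = 25.6
Slice 5: Δl = 1.8/cos26.2° = 2.006 m; N'_5 = 112·cos26.2° − 25·2.006 = 50.3; c'Δl = 20.66; W sinα = 49.4
Slice 6: Δl = 1.2/cos33.3° = 1.436 m; N'_6 = 53·cos33.3° − 15·1.436 = 22.8; c'Δl = 14.79; W sinα = 29.1
Slice 7: Δl = 1.9/cos41.3° = 2.529 m; N'_7 = 37·cos41.3° − 6·2.529 = 12.6; c'Δl = 26.05; W sinα = 24.4
Σc'Δl = 150.6 kN/m; ΣN' = 317.4 kN/m; ΣW sinα = 154.0 kN/m
Resisting = 150.6 + 317.4·tan26.6° = 150.6 + 158.9 = 309.5 kN/m
FS = 309.5 / 154.0 = 2.010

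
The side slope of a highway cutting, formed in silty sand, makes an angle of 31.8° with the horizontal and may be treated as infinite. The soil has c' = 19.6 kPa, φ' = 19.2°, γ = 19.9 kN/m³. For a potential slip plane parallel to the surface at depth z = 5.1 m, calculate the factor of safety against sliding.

For an infinite slope with a slip plane parallel to the surface (no pore pressure): FS = [c' + γz cos²β tanφ'] / [γz sinβ cosβ].
γz = 19.9·5.1 = 101.49 kN/m²
Numerator = 19.6 + 101.49·cos²31.8°·tan19.2° = 19.6 + 101.49·0.7223·0.3482 = 45.129 kPa
Denominator = 101.49·sin31.8°·cos31.8° = 101.49·0.5270·0.8499 = 45.453 kPa
FS = 45.129 / 45.453 = 0.993

FS = 0.99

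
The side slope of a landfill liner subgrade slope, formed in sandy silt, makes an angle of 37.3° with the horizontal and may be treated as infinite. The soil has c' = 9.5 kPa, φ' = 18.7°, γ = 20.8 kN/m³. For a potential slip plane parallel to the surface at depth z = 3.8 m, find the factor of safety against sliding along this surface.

For an infinite slope with a slip plane parallel to the surface (no pore pressure): FS = [c' + γz cos²β tanφ'] / [γz sinβ cosβ].
γz = 20.8·3.8 = 79.04 kN/m²
Numerator = 9.5 + 79.04·cos²37.3°·tan18.7° = 9.5 + 79.04·0.6328·0.3385 = 26.429 kPa
Denominator = 79.04·sin37.3°·cos37.3° = 79.04·0.6060·0.7955 = 38.101 kPa
FS = 26.429 / 38.101 = 0.694

FS = 0.69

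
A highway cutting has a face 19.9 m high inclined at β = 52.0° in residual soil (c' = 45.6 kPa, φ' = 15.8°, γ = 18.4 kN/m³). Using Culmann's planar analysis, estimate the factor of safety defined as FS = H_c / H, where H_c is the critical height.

FS = 1.96

H_c = (4c'/γ) · sinβ cosφ' / [1 − cos(β − φ')]
    = (4·45.6/18.4) · sin52.0°·cos15.8° / [1 − cos36.2°]
    = 9.913 · 0.7582 / 0.1930 = 38.94 m
FS = H_c / H = 38.94 / 19.9 = 1.957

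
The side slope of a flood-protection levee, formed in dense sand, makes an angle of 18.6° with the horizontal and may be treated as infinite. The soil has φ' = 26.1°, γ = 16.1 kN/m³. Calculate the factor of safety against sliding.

FS = 1.46

For a dry cohesionless infinite slope the factor of safety is FS = tanφ' / tanβ.
FS = tan26.1° / tan18.6° = 0.4899 / 0.3365 = 1.456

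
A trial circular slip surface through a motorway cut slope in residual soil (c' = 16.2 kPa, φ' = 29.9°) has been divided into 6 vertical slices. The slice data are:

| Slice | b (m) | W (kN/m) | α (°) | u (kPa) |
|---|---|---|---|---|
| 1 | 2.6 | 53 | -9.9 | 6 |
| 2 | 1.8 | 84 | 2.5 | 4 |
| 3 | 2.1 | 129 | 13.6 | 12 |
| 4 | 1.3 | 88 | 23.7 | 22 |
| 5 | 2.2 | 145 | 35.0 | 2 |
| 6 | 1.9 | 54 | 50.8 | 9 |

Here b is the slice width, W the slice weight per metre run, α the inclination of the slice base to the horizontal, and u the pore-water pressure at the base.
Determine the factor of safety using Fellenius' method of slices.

FS = 2.39

Ordinary method of slices: FS = Σ[c'·Δl_i + (W_i cosα_i − u_i·Δl_i)·tanφ'] / Σ W_i sinα_i, with Δl_i = b_i / cosα_i.
Slice 1: Δl = 2.6/cos(-9.9°) = 2.639 m; N'_1 = 53·cos(-9.9°) − 6·2.639 = 36.4; c'Δl = 42.76; W sinα = -9.1
Slice 2: Δl = 1.8/cos2.5° = 1.802 m; N'_2 = 84·cos2.5° − 4·1.802 = 76.7; c'Δl = 29.19; W sinα = 3.7
Slice 3: Δl = 2.1/cos13.6° = 2.161 m; N'_3 = 129·cos13.6° − 12·2.161 = 99.5; c'Δl = 35.00; W sinα = 30.3
Slice 4: Δl = 1.3/cos23.7° = 1.420 m; N'_4 = 88·cos23.7° − 22·1.420 = 49.3; c'Δl = 23.00; W sinα = 35.4
Slice 5: Δl = 2.2/cos35.0° = 2.686 m; N'_5 = 145·cos35.0° − 2·2.686 = 113.4; c'Δl = 43.51; W sinα = 83.2
Slice 6: Δl = 1.9/cos50.8° = 3.006 m; N'_6 = 54·cos50.8° − 9·3.006 = 7.1; c'Δl = 48.70; W sinα = 41.8
Σc'Δl = 222.2 kN/m; ΣN' = 382.4 kN/m; ΣW sinα = 185.3 kN/m
Resisting = 222.2 + 382.4·tan29.9° = 222.2 + 219.9 = 442.0 kN/m
FS = 442.0 / 185.3 = 2.386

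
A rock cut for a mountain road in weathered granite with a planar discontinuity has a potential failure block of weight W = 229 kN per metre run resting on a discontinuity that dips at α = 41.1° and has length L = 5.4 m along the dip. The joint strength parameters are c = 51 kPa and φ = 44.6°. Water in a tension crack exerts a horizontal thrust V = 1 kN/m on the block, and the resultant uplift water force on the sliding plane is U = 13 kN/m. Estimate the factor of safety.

Resolving the block weight along and normal to the plane and applying the Mohr–Coulomb strength on the joint:
N' = W cosα − U − V sinα = 229·cos41.1° − 13 − 1·sin41.1° = 158.9 kN/m
Driving force T = W sinα + V cosα = 229·sin41.1° + 1·cos41.1° = 151.3 kN/m
Resisting force R = c·L + N'·tanφ = 51·5.4 + 158.9·tan44.6° = 275.4 + 156.7 = 432.1 kN/m
FS = R / T = 432.1 / 151.3 = 2.856

FS = 2.86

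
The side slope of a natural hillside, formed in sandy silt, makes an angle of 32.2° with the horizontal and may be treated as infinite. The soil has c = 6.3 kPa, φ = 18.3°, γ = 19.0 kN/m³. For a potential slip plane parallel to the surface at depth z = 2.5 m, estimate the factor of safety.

For an infinite slope with a slip plane parallel to the surface (no pore pressure): FS = [c + γz cos²β tanφ] / [γz sinβ cosβ].
γz = 19.0·2.5 = 47.50 kN/m²
Numerator = 6.3 + 47.50·cos²32.2°·tan18.3° = 6.3 + 47.50·0.7160·0.3307 = 17.548 kPa
Denominator = 47.50·sin32.2°·cos32.2° = 47.50·0.5329·0.8462 = 21.419 kPa
FS = 17.548 / 21.419 = 0.819

FS = 0.82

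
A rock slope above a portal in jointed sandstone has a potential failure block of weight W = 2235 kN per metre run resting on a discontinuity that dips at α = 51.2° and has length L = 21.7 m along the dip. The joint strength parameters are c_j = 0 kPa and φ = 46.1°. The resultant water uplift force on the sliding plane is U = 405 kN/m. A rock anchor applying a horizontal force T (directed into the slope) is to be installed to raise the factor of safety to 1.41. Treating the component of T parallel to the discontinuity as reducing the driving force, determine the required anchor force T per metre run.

T = 839 kN/m

Resolving forces along and normal to the sliding plane, with the horizontal anchor force T adding T·sinα to the effective normal force and T·cosα acting up the plane against the driving force:
FS = [c_jL + (W cosα − U + T sinα) tanφ] / [W sinα − T cosα]
Without the anchor: N' = 995.5 kN/m, driving T_d = 1741.8 kN/m, resisting R = 0·21.7 + 995.5·tan46.1° = 1034.4 kN/m, FS = 0.59.
Setting FS = 1.41 and solving for T:
1.41·(1741.8 − T cos51.2°) = 1034.4 + T sin51.2°·tan46.1°
T·(sin51.2°·tan46.1° + 1.41·cos51.2°) = 1.41·1741.8 − 1034.4
T·(0.7793·1.0392 + 1.41·0.6266) = 2456.0 − 1034.4 = 1421.5
T·1.6934 = 1421.5
T = 839.5 kN/m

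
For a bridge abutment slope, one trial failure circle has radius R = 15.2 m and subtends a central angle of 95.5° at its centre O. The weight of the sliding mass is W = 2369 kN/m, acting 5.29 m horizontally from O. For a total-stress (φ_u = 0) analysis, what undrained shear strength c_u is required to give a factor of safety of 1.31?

FS = c_u·L_a·R / (W·d), so c_u = FS·W·d / (L_a·R).
Arc length L_a = R·θ = 15.2·(95.5°·π/180) = 15.2·1.6668 = 25.34 m
c_u = 1.31·2369·5.29 / (25.34·15.2) = 16416.9 / 385.10 = 42.63 kPa

c_u = 42.6 kPa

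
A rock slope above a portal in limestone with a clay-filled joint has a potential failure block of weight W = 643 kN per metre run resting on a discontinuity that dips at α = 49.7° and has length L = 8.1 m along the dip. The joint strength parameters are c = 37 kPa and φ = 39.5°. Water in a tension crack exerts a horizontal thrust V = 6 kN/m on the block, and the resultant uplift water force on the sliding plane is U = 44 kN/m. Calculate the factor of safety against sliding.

FS = 1.22

Resolving the block weight along and normal to the plane and applying the Mohr–Coulomb strength on the joint:
N' = W cosα − U − V sinα = 643·cos49.7° − 44 − 6·sin49.7° = 367.3 kN/m
Driving force T = W sinα + V cosα = 643·sin49.7° + 6·cos49.7° = 494.3 kN/m
Resisting force R = c·L + N'·tanφ = 37·8.1 + 367.3·tan39.5° = 299.7 + 302.8 = 602.5 kN/m
FS = R / T = 602.5 / 494.3 = 1.219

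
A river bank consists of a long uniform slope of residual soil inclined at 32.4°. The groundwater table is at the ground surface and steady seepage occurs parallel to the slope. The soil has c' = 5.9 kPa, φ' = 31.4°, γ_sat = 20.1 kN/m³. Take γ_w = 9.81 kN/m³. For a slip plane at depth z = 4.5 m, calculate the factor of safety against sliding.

With seepage parallel to the slope and the water table at the surface, the effective normal stress on the slip plane uses the buoyant unit weight γ' = γ_sat − γ_w while the driving shear stress uses γ_sat:
FS = [c' + γ' z cos²β tanφ'] / [γ_sat z sinβ cosβ]
γ' = 20.1 − 9.81 = 10.29 kN/m³
Numerator = 5.9 + 10.29·4.5·cos²32.4°·tan31.4° = 5.9 + 10.29·4.5·0.7129·0.6104 = 26.050 kPa
Denominator = 20.1·4.5·sin32.4°·cos32.4° = 20.1·4.5·0.5358·0.8443 = 40.921 kPa
FS = 26.050 / 40.921 = 0.637

FS = 0.64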